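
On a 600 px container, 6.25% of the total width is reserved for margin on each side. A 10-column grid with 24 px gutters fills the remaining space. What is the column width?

Margins: 6.25% × 600 = 37.5 px each, so content = 600 − 75 = 525 px.
10 columns + 9 gutters: 10c + 9·24 = 525.
10c = 525 − 216 = 309, so c = 30.9 px.

30.9 px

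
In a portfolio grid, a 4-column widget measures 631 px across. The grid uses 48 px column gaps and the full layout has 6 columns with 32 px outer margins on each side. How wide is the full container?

4c + 3·48 = 631 → 4c = 487 → c = 121.75 px.
Container = 2·32 + 6·121.75 + 5·48 = 64 + 730.5 + 240 = 1034.5 px.

1034.5 px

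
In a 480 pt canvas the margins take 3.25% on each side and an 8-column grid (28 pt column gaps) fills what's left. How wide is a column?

31.6 pt

Each margin = 3.25% of 480 = 15.6 pt; content = 480 − 2·15.6 = 448.8 pt.
8c + 7·28 = 448.8 → 8c = 252.8 → c = 31.6 pt.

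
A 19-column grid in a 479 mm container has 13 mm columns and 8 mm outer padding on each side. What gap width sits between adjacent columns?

Take off 16 mm of margins, leaving 463 mm.
19 columns take 19·13 = 247 mm; remaining 216 splits into 18 gaps.
g = 216 / 18 = 12 mm.

12 mm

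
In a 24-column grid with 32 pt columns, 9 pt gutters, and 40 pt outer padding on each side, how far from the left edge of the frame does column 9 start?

368 pt

Each column+gutter stride is 41 pt; 8 of them past the 40 pt margin is 40 + 328 = 368 pt.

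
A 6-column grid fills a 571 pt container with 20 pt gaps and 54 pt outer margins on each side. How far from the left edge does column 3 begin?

215 pt

Inside the margins: 571 − 108 = 463 pt.
Subtracting 5 gaps of 20 leaves 363 for 6 columns, so c = 60.5 pt.
Each column+gutter stride is 80.5 pt; 2 of them past the 54 pt margin is 54 + 161 = 215 pt.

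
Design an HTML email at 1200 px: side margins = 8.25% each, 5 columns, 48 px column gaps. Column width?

Each margin = 8.25% of 1200 = 99 px; content = 1200 − 2·99 = 1002 px.
5c + 4·48 = 1002 → 5c = 810 → c = 162 px.

162 px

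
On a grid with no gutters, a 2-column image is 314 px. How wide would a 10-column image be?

With no gutters, each column is 314/2 = 157 px.
10-column span = 10·157 = 1570 px.

1570 px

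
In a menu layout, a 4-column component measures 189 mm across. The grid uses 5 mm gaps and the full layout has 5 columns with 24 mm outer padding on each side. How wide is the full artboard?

189 − 3·5 = 174; ÷4 gives c = 43.5 mm.
Artboard = 2·24 + 5·43.5 + 4·5 = 48 + 217.5 + 20 = 285.5 mm.

285.5 mm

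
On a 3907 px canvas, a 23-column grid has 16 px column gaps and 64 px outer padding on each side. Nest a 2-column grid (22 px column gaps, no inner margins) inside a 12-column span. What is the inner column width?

971 px

Take off 128 px of margins, leaving 3779 px.
23 columns + 22 column gaps: 23c + 22·16 = 3779.
23c = 3779 − 352 = 3427, so c = 149 px.
Span of 12: 12·149 + 11·16 = 1788 + 176 = 1964 px.
Subtracting 1 column gap of 22 leaves 1942 for 2 columns, so d = 971 px.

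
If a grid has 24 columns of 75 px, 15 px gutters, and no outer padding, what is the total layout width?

Summing: 1800 + 345 = 2145 px.

2145 px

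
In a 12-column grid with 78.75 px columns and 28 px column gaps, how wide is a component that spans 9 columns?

9-column span = 9·78.75 + 8·28 = 932.75 px.

932.75 px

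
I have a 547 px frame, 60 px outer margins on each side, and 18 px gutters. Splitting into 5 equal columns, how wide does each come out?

71 px

Take off 120 px of margins, leaving 427 px.
Subtracting 4 gutters of 18 leaves 355 for 5 columns, so c = 71 px.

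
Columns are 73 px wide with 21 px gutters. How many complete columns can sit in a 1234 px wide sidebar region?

13 columns: 13·73 + 12·21 = 1201 px ≤ 1234.
14 columns: 1295 px > 1234. So 13.

13 columns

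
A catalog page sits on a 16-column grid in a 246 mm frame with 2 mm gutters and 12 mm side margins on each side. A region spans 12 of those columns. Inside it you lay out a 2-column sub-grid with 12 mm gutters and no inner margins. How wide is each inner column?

Take off 24 mm of margins, leaving 222 mm.
Subtracting 15 gutters of 2 leaves 192 for 16 columns, so c = 12 mm.
Span of 12: 12·12 + 11·2 = 144 + 22 = 166 mm.
2d + 1·12 = 166 → 2d = 154 → d = 77 mm.

77 mm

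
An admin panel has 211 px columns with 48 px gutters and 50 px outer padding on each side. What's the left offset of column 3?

Before column 3: the margin + 2 columns + 2 gutters.
Offset = 50 + 2·(211 + 48) = 50 + 518 = 568 px.

568 px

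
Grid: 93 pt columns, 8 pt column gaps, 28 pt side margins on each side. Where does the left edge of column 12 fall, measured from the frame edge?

1139 pt

Column 12 starts at margin + 11·(column + gutter) = 28 + 11·101 = 1139 pt.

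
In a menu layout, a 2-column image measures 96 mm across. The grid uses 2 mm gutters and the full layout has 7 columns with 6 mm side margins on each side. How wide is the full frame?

2 columns + 1 gutter: 2c + 1·2 = 96.
2c = 96 − 2 = 94, so c = 47 mm.
Total width: 2·6 + 7·47 + 6·2 = 353 mm.

353 mm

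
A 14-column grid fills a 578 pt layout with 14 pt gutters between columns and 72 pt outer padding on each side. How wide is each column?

18 pt

Inside the margins: 578 − 144 = 434 pt.
Subtracting 13 gutters of 14 leaves 252 for 14 columns, so c = 18 pt.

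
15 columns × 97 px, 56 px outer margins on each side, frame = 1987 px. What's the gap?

Subtract both margins: 1987 − 2·56 = 1875 px.
15·97 + 14g = 1875 → 14g = 420 → g = 30 px.

30 px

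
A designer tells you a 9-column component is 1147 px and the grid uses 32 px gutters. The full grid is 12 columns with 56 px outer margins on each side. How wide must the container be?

1652 px

Subtracting 8 gutters of 32 leaves 891 for 9 columns, so c = 99 px.
Container = 2·56 + 12·99 + 11·32 = 112 + 1188 + 352 = 1652 px.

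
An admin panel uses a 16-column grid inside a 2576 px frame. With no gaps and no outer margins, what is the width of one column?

161 px

16c = 2576 → c = 161 px.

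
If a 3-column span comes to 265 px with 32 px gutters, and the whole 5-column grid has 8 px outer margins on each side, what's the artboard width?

479 px

265 − 2·32 = 201; ÷3 gives c = 67 px.
Artboard = 2·8 + 5·67 + 4·32 = 16 + 335 + 128 = 479 px.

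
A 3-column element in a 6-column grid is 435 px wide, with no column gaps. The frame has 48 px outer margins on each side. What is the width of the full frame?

966 px

With no column gaps, each column is 435/3 = 145 px.
Frame = 2·48 + 6·145 = 96 + 870 = 966 px.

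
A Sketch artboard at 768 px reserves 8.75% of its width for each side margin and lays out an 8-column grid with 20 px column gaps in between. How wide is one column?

61.7 px

Each margin = 8.75% of 768 = 67.2 px; content = 768 − 2·67.2 = 633.6 px.
Subtracting 7 column gaps of 20 leaves 493.6 for 8 columns, so c = 61.7 px.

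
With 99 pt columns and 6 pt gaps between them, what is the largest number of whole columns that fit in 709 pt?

Each extra column adds 99 + 6 = 105 pt.
(709 + 6) / 105 = 6.81, so 6 columns fit.

6 columns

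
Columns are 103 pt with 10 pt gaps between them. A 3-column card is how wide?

3 columns plus 2 gaps: 309 + 20 = 329 pt.

329 pt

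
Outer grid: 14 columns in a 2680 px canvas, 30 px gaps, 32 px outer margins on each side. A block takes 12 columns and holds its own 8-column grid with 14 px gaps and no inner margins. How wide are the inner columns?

267.5 px

Outer content = 2680 − 2·32 = 2616 px.
14 columns + 13 gaps: 14c + 13·30 = 2616.
14c = 2616 − 390 = 2226, so c = 159 px.
12-column span = 12·159 + 11·30 = 2238 px.
8 columns + 7 gaps: 8d + 7·14 = 2238.
8d = 2238 − 98 = 2140, so d = 267.5 px.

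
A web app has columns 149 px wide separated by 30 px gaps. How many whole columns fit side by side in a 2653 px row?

Each extra column adds 149 + 30 = 179 px.
(2653 + 30) / 179 = 14.99, so 14 columns fit.

14 columns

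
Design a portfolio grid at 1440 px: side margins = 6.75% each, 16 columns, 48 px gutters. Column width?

Each margin = 6.75% of 1440 = 97.2 px; content = 1440 − 2·97.2 = 1245.6 px.
Subtracting 15 gutters of 48 leaves 525.6 for 16 columns, so c = 32.85 px.

32.85 px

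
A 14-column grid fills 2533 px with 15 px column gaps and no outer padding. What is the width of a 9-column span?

14 columns + 13 column gaps: 14c + 13·15 = 2533.
14c = 2533 − 195 = 2338, so c = 167 px.
Span of 9: 9·167 + 8·15 = 1503 + 120 = 1623 px.

1623 px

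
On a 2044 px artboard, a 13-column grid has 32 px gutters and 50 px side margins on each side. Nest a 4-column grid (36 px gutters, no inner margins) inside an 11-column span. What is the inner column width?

383 px

Subtract both margins: 2044 − 2·50 = 1944 px.
13 columns + 12 gutters: 13c + 12·32 = 1944.
13c = 1944 − 384 = 1560, so c = 120 px.
11-column span = 11·120 + 10·32 = 1640 px.
4 columns + 3 gutters: 4d + 3·36 = 1640.
4d = 1640 − 108 = 1532, so d = 383 px.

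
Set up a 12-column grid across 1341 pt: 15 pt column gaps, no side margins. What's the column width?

12c + 11·15 = 1341 → 12c = 1176 → c = 98 pt.

98 pt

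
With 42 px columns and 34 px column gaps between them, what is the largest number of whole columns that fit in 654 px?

k columns need k·42 + (k−1)·34 = k·76 − 34.
k·76 − 34 ≤ 654 → k ≤ 688 / 76 ≈ 9.05, so k = 9.

9 columns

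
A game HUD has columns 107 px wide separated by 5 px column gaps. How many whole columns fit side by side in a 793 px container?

7 columns

Each extra column adds 107 + 5 = 112 px.
(793 + 5) / 112 = 7.12, so 7 columns fit.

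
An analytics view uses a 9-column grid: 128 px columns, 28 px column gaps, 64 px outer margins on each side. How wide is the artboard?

Adding margins, columns and gutters: 128 + 1152 + 224 = 1504 px.

1504 px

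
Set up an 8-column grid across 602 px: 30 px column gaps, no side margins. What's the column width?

49 px

8 columns + 7 column gaps: 8c + 7·30 = 602.
8c = 602 − 210 = 392, so c = 49 px.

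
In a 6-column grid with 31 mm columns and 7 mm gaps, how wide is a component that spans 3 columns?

107 mm

3-column span = 3·31 + 2·7 = 107 mm.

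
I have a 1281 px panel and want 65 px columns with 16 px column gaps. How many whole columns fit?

k columns need k·65 + (k−1)·16 = k·81 − 16.
k·81 − 16 ≤ 1281 → k ≤ 1297 / 81 ≈ 16.01, so k = 16.

16 columns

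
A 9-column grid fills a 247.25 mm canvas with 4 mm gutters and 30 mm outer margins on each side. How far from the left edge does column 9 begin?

200 mm

Take off 60 mm of margins, leaving 187.25 mm.
187.25 − 8·4 = 155.25; ÷9 gives c = 17.25 mm.
Column 9 starts at margin + 8·(column + gutter) = 30 + 8·21.25 = 200 mm.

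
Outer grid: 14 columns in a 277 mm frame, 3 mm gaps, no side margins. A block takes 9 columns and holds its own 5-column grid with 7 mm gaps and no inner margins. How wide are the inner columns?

29.8 mm

277 − 13·3 = 238; ÷14 gives c = 17 mm.
9 columns plus 8 gaps: 153 + 24 = 177 mm.
5d + 4·7 = 177 → 5d = 149 → d = 29.8 mm.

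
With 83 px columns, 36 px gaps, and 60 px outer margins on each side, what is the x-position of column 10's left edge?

Each column+gutter stride is 119 px; 9 of them past the 60 px margin is 60 + 1071 = 1131 px.

1131 px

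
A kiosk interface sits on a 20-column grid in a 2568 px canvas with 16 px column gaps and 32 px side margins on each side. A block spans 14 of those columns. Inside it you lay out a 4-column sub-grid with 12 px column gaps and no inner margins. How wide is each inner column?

428 px

Inside the margins: 2568 − 64 = 2504 px.
2504 − 19·16 = 2200; ÷20 gives c = 110 px.
Span of 14: 14·110 + 13·16 = 1540 + 208 = 1748 px.
Subtracting 3 column gaps of 12 leaves 1712 for 4 columns, so d = 428 px.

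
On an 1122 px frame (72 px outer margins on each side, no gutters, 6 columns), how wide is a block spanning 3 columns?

Subtract both margins: 1122 − 2·72 = 978 px.
978 / 6 = 163 px per column.
3-column span = 3·163 = 489 px.

489 px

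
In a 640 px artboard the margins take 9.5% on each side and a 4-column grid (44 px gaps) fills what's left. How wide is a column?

Each margin = 9.5% of 640 = 60.8 px; content = 640 − 2·60.8 = 518.4 px.
4c + 3·44 = 518.4 → 4c = 386.4 → c = 96.6 px.

96.6 px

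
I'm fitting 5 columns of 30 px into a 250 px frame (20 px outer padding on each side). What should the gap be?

15 px

Content width = 250 − 2·20 = 210 px.
5·30 + 4g = 210 → 4g = 60 → g = 15 px.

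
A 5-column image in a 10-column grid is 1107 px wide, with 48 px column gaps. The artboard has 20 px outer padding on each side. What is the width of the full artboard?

2302 px

5c + 4·48 = 1107 → 5c = 915 → c = 183 px.
Adding margins, columns and gutters: 40 + 1830 + 432 = 2302 px.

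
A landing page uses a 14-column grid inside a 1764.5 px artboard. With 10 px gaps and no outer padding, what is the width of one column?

14c + 13·10 = 1764.5 → 14c = 1634.5 → c = 116.75 px.

116.75 px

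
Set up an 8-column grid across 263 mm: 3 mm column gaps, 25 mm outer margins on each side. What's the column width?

24 mm

Inside the margins: 263 − 50 = 213 mm.
213 − 7·3 = 192; ÷8 gives c = 24 mm.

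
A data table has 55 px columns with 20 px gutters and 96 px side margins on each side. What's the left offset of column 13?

996 px

Column 13 starts at margin + 12·(column + gutter) = 96 + 12·75 = 996 px.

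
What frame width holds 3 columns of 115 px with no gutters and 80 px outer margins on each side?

505 px

Total width: 2·80 + 3·115 = 505 px.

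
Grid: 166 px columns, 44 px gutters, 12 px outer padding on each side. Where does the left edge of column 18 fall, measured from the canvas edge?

Each column+gutter stride is 210 px; 17 of them past the 12 px margin is 12 + 3570 = 3582 px.

3582 px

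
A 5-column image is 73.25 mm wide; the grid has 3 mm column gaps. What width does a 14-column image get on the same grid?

210.5 mm

73.25 − 4·3 = 61.25; ÷5 gives c = 12.25 mm.
14-column span = 14·12.25 + 13·3 = 210.5 mm.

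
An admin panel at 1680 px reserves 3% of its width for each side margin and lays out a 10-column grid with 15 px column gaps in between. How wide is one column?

Margins: 3% × 1680 = 50.4 px each, so content = 1680 − 100.8 = 1579.2 px.
1579.2 − 9·15 = 1444.2; ÷10 gives c = 144.42 px.

144.42 px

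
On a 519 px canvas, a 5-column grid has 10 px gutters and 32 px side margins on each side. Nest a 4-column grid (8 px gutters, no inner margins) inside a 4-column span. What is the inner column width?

Inside the margins: 519 − 64 = 455 px.
5 columns + 4 gutters: 5c + 4·10 = 455.
5c = 455 − 40 = 415, so c = 83 px.
4 columns plus 3 gutters: 332 + 30 = 362 px.
Subtracting 3 gutters of 8 leaves 338 for 4 columns, so d = 84.5 px.

84.5 px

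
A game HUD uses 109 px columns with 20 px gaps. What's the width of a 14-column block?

Span of 14: 14·109 + 13·20 = 1526 + 260 = 1786 px.

1786 px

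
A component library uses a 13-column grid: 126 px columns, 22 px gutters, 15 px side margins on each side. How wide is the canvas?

1932 px

Total width: 2·15 + 13·126 + 12·22 = 1932 px.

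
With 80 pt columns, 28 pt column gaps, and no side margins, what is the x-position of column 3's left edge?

216 pt

Each column+gutter stride is 108 pt; with no margin, 2 of them is 216 pt.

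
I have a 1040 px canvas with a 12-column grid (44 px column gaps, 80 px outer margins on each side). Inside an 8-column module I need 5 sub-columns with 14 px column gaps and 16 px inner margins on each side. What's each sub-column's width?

96.8 px

Subtract both margins: 1040 − 2·80 = 880 px.
12 columns + 11 column gaps: 12c + 11·44 = 880.
12c = 880 − 484 = 396, so c = 33 px.
8-column span = 8·33 + 7·44 = 572 px.
Inner content = 572 − 2·16 = 540 px.
540 − 4·14 = 484; ÷5 gives d = 96.8 px.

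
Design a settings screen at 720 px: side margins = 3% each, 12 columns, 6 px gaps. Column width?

50.9 px

720 × (1 − 2·3%) = 720 × 94% = 676.8 px for the columns.
12 columns + 11 gaps: 12c + 11·6 = 676.8.
12c = 676.8 − 66 = 610.8, so c = 50.9 px.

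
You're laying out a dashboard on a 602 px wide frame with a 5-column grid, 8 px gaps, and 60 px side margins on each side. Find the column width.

90 px

Subtract both margins: 602 − 2·60 = 482 px.
Subtracting 4 gaps of 8 leaves 450 for 5 columns, so c = 90 px.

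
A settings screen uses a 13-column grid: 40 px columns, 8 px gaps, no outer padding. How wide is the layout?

Layout = 13·40 + 12·8 = 520 + 96 = 616 px.

616 px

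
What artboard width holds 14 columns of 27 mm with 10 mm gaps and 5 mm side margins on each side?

Artboard = 2·5 + 14·27 + 13·10 = 10 + 378 + 130 = 518 mm.

518 mm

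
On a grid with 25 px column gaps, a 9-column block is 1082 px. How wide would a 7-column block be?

1082 − 8·25 = 882; ÷9 gives c = 98 px.
7-column span = 7·98 + 6·25 = 836 px.

836 px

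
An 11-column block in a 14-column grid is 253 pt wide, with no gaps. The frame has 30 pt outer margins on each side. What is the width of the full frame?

With no gaps, each column is 253/11 = 23 pt.
Frame = 2·30 + 14·23 = 60 + 322 = 382 pt.

382 pt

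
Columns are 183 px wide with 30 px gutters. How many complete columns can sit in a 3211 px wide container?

Each extra column adds 183 + 30 = 213 px.
(3211 + 30) / 213 = 15.22, so 15 columns fit.

15 columns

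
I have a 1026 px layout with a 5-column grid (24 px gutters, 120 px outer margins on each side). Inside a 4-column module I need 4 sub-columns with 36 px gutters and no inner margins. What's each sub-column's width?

Inside the margins: 1026 − 240 = 786 px.
5 columns + 4 gutters: 5c + 4·24 = 786.
5c = 786 − 96 = 690, so c = 138 px.
4 columns plus 3 gutters: 552 + 72 = 624 px.
Subtracting 3 gutters of 36 leaves 516 for 4 columns, so d = 129 px.

129 px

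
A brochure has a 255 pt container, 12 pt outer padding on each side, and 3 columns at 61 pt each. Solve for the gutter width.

24 pt

Inside the margins: 255 − 24 = 231 pt.
Columns use 183 pt, leaving 48 pt across 2 gutters = 24 pt each.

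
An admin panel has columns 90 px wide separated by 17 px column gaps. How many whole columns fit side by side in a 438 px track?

k columns need k·90 + (k−1)·17 = k·107 − 17.
k·107 − 17 ≤ 438 → k ≤ 455 / 107 ≈ 4.25, so k = 4.

4 columns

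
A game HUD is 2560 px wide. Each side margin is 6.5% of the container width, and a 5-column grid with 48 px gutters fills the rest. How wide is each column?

Each margin = 6.5% of 2560 = 166.4 px; content = 2560 − 2·166.4 = 2227.2 px.
Subtracting 4 gutters of 48 leaves 2035.2 for 5 columns, so c = 407.04 px.

407.04 px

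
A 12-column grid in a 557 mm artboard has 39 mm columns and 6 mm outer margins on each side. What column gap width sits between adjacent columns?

7 mm

Subtract both margins: 557 − 2·6 = 545 mm.
12·39 + 11g = 545 → 11g = 77 → g = 7 mm.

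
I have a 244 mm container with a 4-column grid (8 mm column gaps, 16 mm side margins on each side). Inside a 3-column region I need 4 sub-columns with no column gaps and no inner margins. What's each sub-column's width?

39.25 mm

Inside the margins: 244 − 32 = 212 mm.
212 − 3·8 = 188; ÷4 gives c = 47 mm.
Span of 3: 3·47 + 2·8 = 141 + 16 = 157 mm.
157 / 4 = 39.25 mm per column.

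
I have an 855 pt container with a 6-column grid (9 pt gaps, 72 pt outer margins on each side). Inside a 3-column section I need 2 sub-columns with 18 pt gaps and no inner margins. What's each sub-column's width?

166.5 pt

Subtract both margins: 855 − 2·72 = 711 pt.
6 columns + 5 gaps: 6c + 5·9 = 711.
6c = 711 − 45 = 666, so c = 111 pt.
3-column span = 3·111 + 2·9 = 351 pt.
2 columns + 1 gap: 2d + 1·18 = 351.
2d = 351 − 18 = 333, so d = 166.5 pt.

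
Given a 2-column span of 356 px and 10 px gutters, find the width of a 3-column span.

356 − 1·10 = 346; ÷2 gives c = 173 px.
3 columns plus 2 gutters: 519 + 20 = 539 px.

539 px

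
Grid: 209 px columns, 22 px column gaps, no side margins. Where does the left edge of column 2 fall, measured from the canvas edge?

231 px

Before column 2: 1 column + 1 column gap.
Offset = 1·(209 + 22) = 1·231 = 231 px.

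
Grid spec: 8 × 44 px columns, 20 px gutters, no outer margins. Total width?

492 px

Summing: 352 + 140 = 492 px.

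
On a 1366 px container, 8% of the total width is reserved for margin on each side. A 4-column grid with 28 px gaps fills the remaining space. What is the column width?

265.86 px

Each margin = 8% of 1366 = 109.28 px; content = 1366 − 2·109.28 = 1147.44 px.
1147.44 − 3·28 = 1063.44; ÷4 gives c = 265.86 px.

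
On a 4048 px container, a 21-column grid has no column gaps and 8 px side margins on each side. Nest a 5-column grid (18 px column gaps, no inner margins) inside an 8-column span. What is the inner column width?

292.8 px

Take off 16 px of margins, leaving 4032 px.
21c = 4032 → c = 192 px.
8-column span = 8·192 = 1536 px.
1536 − 4·18 = 1464; ÷5 gives d = 292.8 px.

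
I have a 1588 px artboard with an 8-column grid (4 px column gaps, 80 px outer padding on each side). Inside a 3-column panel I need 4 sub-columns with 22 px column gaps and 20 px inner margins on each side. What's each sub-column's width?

106.75 px

Outer content = 1588 − 2·80 = 1428 px.
8 columns + 7 column gaps: 8c + 7·4 = 1428.
8c = 1428 − 28 = 1400, so c = 175 px.
3 columns plus 2 column gaps: 525 + 8 = 533 px.
Inner content = 533 − 2·20 = 493 px.
493 − 3·22 = 427; ÷4 gives d = 106.75 px.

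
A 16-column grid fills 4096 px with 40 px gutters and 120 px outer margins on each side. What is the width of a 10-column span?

Content width = 4096 − 2·120 = 3856 px.
16 columns + 15 gutters: 16c + 15·40 = 3856.
16c = 3856 − 600 = 3256, so c = 203.5 px.
Span of 10: 10·203.5 + 9·40 = 2035 + 360 = 2395 px.

2395 px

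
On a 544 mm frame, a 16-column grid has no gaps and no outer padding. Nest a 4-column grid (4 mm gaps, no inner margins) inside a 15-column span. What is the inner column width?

With no gaps, each column is 544/16 = 34 mm.
With no gaps, 15 columns span 15·34 = 510 mm.
510 − 3·4 = 498; ÷4 gives d = 124.5 mm.

124.5 mm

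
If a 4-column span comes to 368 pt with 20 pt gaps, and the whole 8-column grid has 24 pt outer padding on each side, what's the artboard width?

Subtracting 3 gaps of 20 leaves 308 for 4 columns, so c = 77 pt.
Adding margins, columns and gutters: 48 + 616 + 140 = 804 pt.

804 pt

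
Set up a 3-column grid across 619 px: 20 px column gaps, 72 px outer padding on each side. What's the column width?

145 px

Inside the margins: 619 − 144 = 475 px.
3c + 2·20 = 475 → 3c = 435 → c = 145 px.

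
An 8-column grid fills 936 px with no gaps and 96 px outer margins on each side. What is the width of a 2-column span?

186 px

Take off 192 px of margins, leaving 744 px.
8c = 744 → c = 93 px.
2-column span = 2·93 = 186 px.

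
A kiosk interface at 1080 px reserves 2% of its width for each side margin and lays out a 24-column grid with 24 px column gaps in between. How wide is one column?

Each margin = 2% of 1080 = 21.6 px; content = 1080 − 2·21.6 = 1036.8 px.
Subtracting 23 column gaps of 24 leaves 484.8 for 24 columns, so c = 20.2 px.

20.2 px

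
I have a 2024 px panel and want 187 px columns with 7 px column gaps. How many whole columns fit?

k columns need k·187 + (k−1)·7 = k·194 − 7.
k·194 − 7 ≤ 2024 → k ≤ 2031 / 194 ≈ 10.47, so k = 10.

10 columns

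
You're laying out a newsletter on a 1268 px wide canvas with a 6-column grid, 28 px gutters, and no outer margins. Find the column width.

6 columns + 5 gutters: 6c + 5·28 = 1268.
6c = 1268 − 140 = 1128, so c = 188 px.

188 px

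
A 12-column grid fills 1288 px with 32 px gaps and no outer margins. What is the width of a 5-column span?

518 px

12 columns + 11 gaps: 12c + 11·32 = 1288.
12c = 1288 − 352 = 936, so c = 78 px.
Span of 5: 5·78 + 4·32 = 390 + 128 = 518 px.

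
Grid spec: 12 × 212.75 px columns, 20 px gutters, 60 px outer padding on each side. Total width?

2893 px

Adding margins, columns and gutters: 120 + 2553 + 220 = 2893 px.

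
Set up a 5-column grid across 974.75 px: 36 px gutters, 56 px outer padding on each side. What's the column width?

Take off 112 px of margins, leaving 862.75 px.
Subtracting 4 gutters of 36 leaves 718.75 for 5 columns, so c = 143.75 px.

143.75 px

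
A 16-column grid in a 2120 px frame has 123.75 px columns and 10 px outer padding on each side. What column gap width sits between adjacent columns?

8 px

Subtract both margins: 2120 − 2·10 = 2100 px.
16·123.75 + 15g = 2100 → 15g = 120 → g = 8 px.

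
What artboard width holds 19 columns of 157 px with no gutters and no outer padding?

Artboard = 19·157 = 2983 = 2983 px.

2983 px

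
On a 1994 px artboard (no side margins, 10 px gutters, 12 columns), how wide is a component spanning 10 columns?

1660 px

1994 − 11·10 = 1884; ÷12 gives c = 157 px.
10-column span = 10·157 + 9·10 = 1660 px.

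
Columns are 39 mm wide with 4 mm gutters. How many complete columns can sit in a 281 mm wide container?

6 columns

Each extra column adds 39 + 4 = 43 mm.
(281 + 4) / 43 = 6.63, so 6 columns fit.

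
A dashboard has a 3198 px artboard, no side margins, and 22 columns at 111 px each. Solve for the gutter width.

22 columns take 22·111 = 2442 px; remaining 756 splits into 21 gutters.
g = 756 / 21 = 36 px.

36 px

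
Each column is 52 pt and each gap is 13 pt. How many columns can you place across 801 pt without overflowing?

Each extra column adds 52 + 13 = 65 pt.
(801 + 13) / 65 = 12.52, so 12 columns fit.

12 columns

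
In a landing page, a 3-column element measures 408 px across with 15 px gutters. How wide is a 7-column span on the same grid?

3c + 2·15 = 408 → 3c = 378 → c = 126 px.
7 columns plus 6 gutters: 882 + 90 = 972 px.

972 px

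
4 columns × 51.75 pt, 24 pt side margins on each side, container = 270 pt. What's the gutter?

5 pt

Take off 48 pt of margins, leaving 222 pt.
4·51.75 + 3g = 222 → 3g = 15 → g = 5 pt.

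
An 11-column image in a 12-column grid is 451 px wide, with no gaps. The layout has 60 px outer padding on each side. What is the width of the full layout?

612 px

With no gaps, each column is 451/11 = 41 px.
Summing: 120 + 492 = 612 px.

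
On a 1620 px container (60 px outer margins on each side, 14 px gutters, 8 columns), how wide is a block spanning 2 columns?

364.5 px

Take off 120 px of margins, leaving 1500 px.
Subtracting 7 gutters of 14 leaves 1402 for 8 columns, so c = 175.25 px.
2-column span = 2·175.25 + 1·14 = 364.5 px.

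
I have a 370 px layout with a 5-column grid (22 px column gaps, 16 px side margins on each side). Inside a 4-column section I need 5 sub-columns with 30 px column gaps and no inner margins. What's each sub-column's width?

29.2 px

Inside the margins: 370 − 32 = 338 px.
338 − 4·22 = 250; ÷5 gives c = 50 px.
4-column span = 4·50 + 3·22 = 266 px.
5 columns + 4 column gaps: 5d + 4·30 = 266.
5d = 266 − 120 = 146, so d = 29.2 px.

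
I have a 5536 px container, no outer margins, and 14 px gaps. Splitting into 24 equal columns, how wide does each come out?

217.25 px

24c + 23·14 = 5536 → 24c = 5214 → c = 217.25 px.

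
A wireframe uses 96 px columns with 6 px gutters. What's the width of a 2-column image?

2 columns plus 1 gutter: 192 + 6 = 198 px.

198 px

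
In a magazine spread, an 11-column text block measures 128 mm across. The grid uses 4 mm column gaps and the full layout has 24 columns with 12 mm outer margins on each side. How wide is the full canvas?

308 mm

11c + 10·4 = 128 → 11c = 88 → c = 8 mm.
Total width: 2·12 + 24·8 + 23·4 = 308 mm.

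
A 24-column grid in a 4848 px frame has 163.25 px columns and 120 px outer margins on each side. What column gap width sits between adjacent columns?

Subtract both margins: 4848 − 2·120 = 4608 px.
24·163.25 + 23g = 4608 → 23g = 690 → g = 30 px.

30 px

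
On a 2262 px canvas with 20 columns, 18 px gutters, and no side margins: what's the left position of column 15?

1596 px

Subtracting 19 gutters of 18 leaves 1920 for 20 columns, so c = 96 px.
Before column 15: 14 columns + 14 gutters.
Offset = 14·(96 + 18) = 14·114 = 1596 px.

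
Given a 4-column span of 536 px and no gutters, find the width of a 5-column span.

670 px

4c = 536 → c = 134 px.
5-column span = 5·134 = 670 px.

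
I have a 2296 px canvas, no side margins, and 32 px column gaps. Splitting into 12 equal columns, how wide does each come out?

12c + 11·32 = 2296 → 12c = 1944 → c = 162 px.

162 px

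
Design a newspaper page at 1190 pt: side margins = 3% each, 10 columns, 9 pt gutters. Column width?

103.76 pt

Margins: 3% × 1190 = 35.7 pt each, so content = 1190 − 71.4 = 1118.6 pt.
10c + 9·9 = 1118.6 → 10c = 1037.6 → c = 103.76 pt.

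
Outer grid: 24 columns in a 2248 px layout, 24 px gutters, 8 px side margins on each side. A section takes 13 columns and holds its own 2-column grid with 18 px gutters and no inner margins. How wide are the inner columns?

590 px

Take off 16 px of margins, leaving 2232 px.
24 columns + 23 gutters: 24c + 23·24 = 2232.
24c = 2232 − 552 = 1680, so c = 70 px.
13-column span = 13·70 + 12·24 = 1198 px.
2d + 1·18 = 1198 → 2d = 1180 → d = 590 px.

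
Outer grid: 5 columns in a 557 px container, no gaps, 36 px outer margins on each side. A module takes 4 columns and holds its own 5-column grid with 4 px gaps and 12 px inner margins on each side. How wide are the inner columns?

69.6 px

Outer content = 557 − 2·36 = 485 px.
With no gaps, each column is 485/5 = 97 px.
With no gaps, 4 columns span 4·97 = 388 px.
Inner content = 388 − 2·12 = 364 px.
5d + 4·4 = 364 → 5d = 348 → d = 69.6 px.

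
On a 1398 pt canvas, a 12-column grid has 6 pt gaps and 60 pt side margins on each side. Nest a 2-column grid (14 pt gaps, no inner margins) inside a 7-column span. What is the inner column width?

Inside the margins: 1398 − 120 = 1278 pt.
12 columns + 11 gaps: 12c + 11·6 = 1278.
12c = 1278 − 66 = 1212, so c = 101 pt.
7 columns plus 6 gaps: 707 + 36 = 743 pt.
2 columns + 1 gap: 2d + 1·14 = 743.
2d = 743 − 14 = 729, so d = 364.5 pt.

364.5 pt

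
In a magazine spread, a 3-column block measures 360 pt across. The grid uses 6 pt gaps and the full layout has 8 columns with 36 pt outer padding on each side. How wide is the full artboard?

3 columns + 2 gaps: 3c + 2·6 = 360.
3c = 360 − 12 = 348, so c = 116 pt.
Artboard = 2·36 + 8·116 + 7·6 = 72 + 928 + 42 = 1042 pt.

1042 pt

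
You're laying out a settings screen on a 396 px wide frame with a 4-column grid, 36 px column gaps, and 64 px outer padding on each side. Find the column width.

Content width = 396 − 2·64 = 268 px.
4 columns + 3 column gaps: 4c + 3·36 = 268.
4c = 268 − 108 = 160, so c = 40 px.

40 px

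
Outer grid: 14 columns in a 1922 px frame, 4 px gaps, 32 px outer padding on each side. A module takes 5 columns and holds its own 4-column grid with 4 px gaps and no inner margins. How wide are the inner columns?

162.25 px

Outer content = 1922 − 2·32 = 1858 px.
Subtracting 13 gaps of 4 leaves 1806 for 14 columns, so c = 129 px.
5 columns plus 4 gaps: 645 + 16 = 661 px.
Subtracting 3 gaps of 4 leaves 649 for 4 columns, so d = 162.25 px.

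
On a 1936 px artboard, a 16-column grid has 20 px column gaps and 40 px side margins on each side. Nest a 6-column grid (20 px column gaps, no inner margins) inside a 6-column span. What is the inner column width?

Inside the margins: 1936 − 80 = 1856 px.
16c + 15·20 = 1856 → 16c = 1556 → c = 97.25 px.
Span of 6: 6·97.25 + 5·20 = 583.5 + 100 = 683.5 px.
683.5 − 5·20 = 583.5; ÷6 gives d = 97.25 px.

97.25 px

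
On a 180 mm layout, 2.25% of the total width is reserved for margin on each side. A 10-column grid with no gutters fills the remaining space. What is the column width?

17.19 mm

180 × (1 − 2·2.25%) = 180 × 95.5% = 171.9 mm for the columns.
10c = 171.9 → c = 17.19 mm.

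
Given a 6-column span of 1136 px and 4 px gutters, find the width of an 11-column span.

6c + 5·4 = 1136 → 6c = 1116 → c = 186 px.
11-column span = 11·186 + 10·4 = 2086 px.

2086 px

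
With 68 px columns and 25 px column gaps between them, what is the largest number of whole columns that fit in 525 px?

5 columns

5 columns: 5·68 + 4·25 = 440 px ≤ 525.
6 columns: 533 px > 525. So 5.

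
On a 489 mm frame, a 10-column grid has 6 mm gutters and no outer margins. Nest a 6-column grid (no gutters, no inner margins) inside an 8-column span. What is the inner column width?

65 mm

489 − 9·6 = 435; ÷10 gives c = 43.5 mm.
8-column span = 8·43.5 + 7·6 = 390 mm.
With no gutters, each column is 390/6 = 65 mm.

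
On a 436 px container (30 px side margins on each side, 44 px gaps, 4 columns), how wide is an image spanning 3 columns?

Content width = 436 − 2·30 = 376 px.
Subtracting 3 gaps of 44 leaves 244 for 4 columns, so c = 61 px.
Span of 3: 3·61 + 2·44 = 183 + 88 = 271 px.

271 px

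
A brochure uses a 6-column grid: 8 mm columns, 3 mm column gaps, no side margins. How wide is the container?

63 mm

Container = 6·8 + 5·3 = 48 + 15 = 63 mm.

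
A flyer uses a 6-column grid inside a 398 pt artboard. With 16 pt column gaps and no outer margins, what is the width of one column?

6 columns + 5 column gaps: 6c + 5·16 = 398.
6c = 398 − 80 = 318, so c = 53 pt.

53 pt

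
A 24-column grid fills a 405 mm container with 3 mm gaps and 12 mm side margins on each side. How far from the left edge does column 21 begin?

332 mm

Inside the margins: 405 − 24 = 381 mm.
381 − 23·3 = 312; ÷24 gives c = 13 mm.
Before column 21: the margin + 20 columns + 20 gaps.
Offset = 12 + 20·(13 + 3) = 12 + 320 = 332 mm.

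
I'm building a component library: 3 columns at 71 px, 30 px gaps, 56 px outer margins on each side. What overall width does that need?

Layout = 2·56 + 3·71 + 2·30 = 112 + 213 + 60 = 385 px.

385 px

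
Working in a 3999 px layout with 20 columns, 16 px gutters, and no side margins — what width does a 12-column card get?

Subtracting 19 gutters of 16 leaves 3695 for 20 columns, so c = 184.75 px.
Span of 12: 12·184.75 + 11·16 = 2217 + 176 = 2393 px.

2393 px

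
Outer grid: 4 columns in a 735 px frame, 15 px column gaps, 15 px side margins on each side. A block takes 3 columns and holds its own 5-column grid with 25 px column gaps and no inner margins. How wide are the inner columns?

Take off 30 px of margins, leaving 705 px.
Subtracting 3 column gaps of 15 leaves 660 for 4 columns, so c = 165 px.
3-column span = 3·165 + 2·15 = 525 px.
525 − 4·25 = 425; ÷5 gives d = 85 px.

85 px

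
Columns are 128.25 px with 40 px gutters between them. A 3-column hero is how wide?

Span of 3: 3·128.25 + 2·40 = 384.75 + 80 = 464.75 px.

464.75 px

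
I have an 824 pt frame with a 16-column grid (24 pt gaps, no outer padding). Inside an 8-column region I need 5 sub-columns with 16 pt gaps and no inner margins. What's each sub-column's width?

16 columns + 15 gaps: 16c + 15·24 = 824.
16c = 824 − 360 = 464, so c = 29 pt.
8 columns plus 7 gaps: 232 + 168 = 400 pt.
5d + 4·16 = 400 → 5d = 336 → d = 67.2 pt.

67.2 pt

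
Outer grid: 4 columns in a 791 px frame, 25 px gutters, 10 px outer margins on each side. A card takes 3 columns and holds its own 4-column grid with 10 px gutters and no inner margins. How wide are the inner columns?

Outer content = 791 − 2·10 = 771 px.
4c + 3·25 = 771 → 4c = 696 → c = 174 px.
3-column span = 3·174 + 2·25 = 572 px.
4d + 3·10 = 572 → 4d = 542 → d = 135.5 px.

135.5 px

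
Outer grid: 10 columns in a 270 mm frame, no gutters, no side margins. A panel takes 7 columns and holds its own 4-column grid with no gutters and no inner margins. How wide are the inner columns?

47.25 mm

With no gutters, each column is 270/10 = 27 mm.
7-column span = 7·27 = 189 mm.
With no gutters, each column is 189/4 = 47.25 mm.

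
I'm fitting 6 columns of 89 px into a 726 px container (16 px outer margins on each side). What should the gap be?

Inside the margins: 726 − 32 = 694 px.
Columns use 534 px, leaving 160 px across 5 gaps = 32 px each.

32 px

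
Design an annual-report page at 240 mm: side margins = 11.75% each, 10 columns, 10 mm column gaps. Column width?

Each margin = 11.75% of 240 = 28.2 mm; content = 240 − 2·28.2 = 183.6 mm.
10 columns + 9 column gaps: 10c + 9·10 = 183.6.
10c = 183.6 − 90 = 93.6, so c = 9.36 mm.

9.36 mm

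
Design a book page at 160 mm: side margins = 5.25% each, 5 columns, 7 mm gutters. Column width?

Margins: 5.25% × 160 = 8.4 mm each, so content = 160 − 16.8 = 143.2 mm.
5 columns + 4 gutters: 5c + 4·7 = 143.2.
5c = 143.2 − 28 = 115.2, so c = 23.04 mm.

23.04 mm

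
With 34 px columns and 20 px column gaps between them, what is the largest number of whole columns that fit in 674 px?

12 columns

k columns need k·34 + (k−1)·20 = k·54 − 20.
k·54 − 20 ≤ 674 → k ≤ 694 / 54 ≈ 12.85, so k = 12.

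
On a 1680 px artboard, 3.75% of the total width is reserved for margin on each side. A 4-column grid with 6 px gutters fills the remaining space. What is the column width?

384 px

Each margin = 3.75% of 1680 = 63 px; content = 1680 − 2·63 = 1554 px.
1554 − 3·6 = 1536; ÷4 gives c = 384 px.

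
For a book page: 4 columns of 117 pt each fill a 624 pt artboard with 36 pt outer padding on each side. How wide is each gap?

Inside the margins: 624 − 72 = 552 pt.
4 columns take 4·117 = 468 pt; remaining 84 splits into 3 gaps.
g = 84 / 3 = 28 pt.

28 pt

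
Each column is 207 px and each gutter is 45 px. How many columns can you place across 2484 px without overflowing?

10 columns

10 columns: 10·207 + 9·45 = 2475 px ≤ 2484.
11 columns: 2727 px > 2484. So 10.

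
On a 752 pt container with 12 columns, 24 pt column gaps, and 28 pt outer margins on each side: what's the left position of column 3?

148 pt

Content = 752 − 2·28 = 696 pt.
12 columns + 11 column gaps: 12c + 11·24 = 696.
12c = 696 − 264 = 432, so c = 36 pt.
Each column+gutter stride is 60 pt; 2 of them past the 28 pt margin is 28 + 120 = 148 pt.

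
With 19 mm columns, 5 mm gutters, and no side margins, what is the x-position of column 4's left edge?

Each column+gutter stride is 24 mm; with no margin, 3 of them is 72 mm.

72 mm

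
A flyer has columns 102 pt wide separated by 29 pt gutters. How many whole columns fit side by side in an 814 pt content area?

k columns need k·102 + (k−1)·29 = k·131 − 29.
k·131 − 29 ≤ 814 → k ≤ 843 / 131 ≈ 6.44, so k = 6.

6 columns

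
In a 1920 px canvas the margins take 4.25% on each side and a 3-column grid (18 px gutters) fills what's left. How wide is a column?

573.6 px

1920 × (1 − 2·4.25%) = 1920 × 91.5% = 1756.8 px for the columns.
Subtracting 2 gutters of 18 leaves 1720.8 for 3 columns, so c = 573.6 px.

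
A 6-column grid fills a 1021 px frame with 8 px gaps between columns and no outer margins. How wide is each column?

163.5 px

1021 − 5·8 = 981; ÷6 gives c = 163.5 px.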